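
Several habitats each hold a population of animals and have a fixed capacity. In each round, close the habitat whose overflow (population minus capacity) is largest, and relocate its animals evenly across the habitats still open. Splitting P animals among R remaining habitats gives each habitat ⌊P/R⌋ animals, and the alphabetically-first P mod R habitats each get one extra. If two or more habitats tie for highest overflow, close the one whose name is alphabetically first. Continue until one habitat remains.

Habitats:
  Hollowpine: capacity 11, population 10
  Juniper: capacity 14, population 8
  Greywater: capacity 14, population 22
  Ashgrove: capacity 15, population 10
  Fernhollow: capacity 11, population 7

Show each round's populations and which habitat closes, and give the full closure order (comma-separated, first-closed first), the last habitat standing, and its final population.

Round 1: Ashgrove=10 Fernhollow=7 Greywater=22 Hollowpine=10 Juniper=8 → close Greywater (overflow 8)
  22÷4 = 5 each, +1 to first 2
Round 2: Ashgrove=16 Fernhollow=13 Hollowpine=15 Juniper=13 → close Hollowpine (overflow 4)
  15÷3 = 5 each, +1 to first 0
Round 3: Ashgrove=21 Fernhollow=18 Juniper=18 → close Fernhollow (overflow 7)
  18÷2 = 9 each, +1 to first 0
Round 4: Ashgrove=30 Juniper=27 → close Ashgrove (overflow 15)
  30÷1 = 30 each, +1 to first 0

Closure order: Greywater, Hollowpine, Fernhollow, Ashgrove
Last habitat: Juniper with 57 animals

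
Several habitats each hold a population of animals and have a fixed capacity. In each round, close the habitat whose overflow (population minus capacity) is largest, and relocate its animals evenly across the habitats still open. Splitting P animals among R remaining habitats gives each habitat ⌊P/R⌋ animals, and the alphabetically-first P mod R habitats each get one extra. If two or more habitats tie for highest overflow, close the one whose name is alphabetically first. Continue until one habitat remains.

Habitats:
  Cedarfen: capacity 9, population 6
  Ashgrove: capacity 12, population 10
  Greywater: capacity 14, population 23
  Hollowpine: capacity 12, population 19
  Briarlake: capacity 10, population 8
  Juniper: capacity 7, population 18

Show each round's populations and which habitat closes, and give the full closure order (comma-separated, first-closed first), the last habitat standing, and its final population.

Round 1: Ashgrove=10 Briarlake=8 Cedarfen=6 Greywater=23 Hollowpine=19 Juniper=18 → close Juniper (overflow 11)
  18÷5 = 3 each, +1 to first 3
Round 2: Ashgrove=14 Briarlake=12 Cedarfen=10 Greywater=26 Hollowpine=22 → close Greywater (overflow 12)
  26÷4 = 6 each, +1 to first 2
Round 3: Ashgrove=21 Briarlake=19 Cedarfen=16 Hollowpine=28 → close Hollowpine (overflow 16)
  28÷3 = 9 each, +1 to first 1
Round 4: Ashgrove=31 Briarlake=28 Cedarfen=25 → close Ashgrove (overflow 19)
  31÷2 = 15 each, +1 to first 1
Round 5: Briarlake=44 Cedarfen=40 → close Briarlake (overflow 34)
  44÷1 = 44 each, +1 to first 0

Closure order: Juniper, Greywater, Hollowpine, Ashgrove, Briarlake
Last habitat: Cedarfen with 84 animals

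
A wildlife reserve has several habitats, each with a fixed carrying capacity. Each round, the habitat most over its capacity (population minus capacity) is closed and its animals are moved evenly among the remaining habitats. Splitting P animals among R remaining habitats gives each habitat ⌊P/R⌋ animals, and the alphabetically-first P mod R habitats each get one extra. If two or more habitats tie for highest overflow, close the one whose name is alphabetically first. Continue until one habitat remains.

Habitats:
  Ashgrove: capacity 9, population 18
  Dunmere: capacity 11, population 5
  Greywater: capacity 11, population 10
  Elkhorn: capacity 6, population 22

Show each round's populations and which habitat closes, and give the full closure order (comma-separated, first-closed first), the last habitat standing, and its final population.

Round 1: Ashgrove=18 Dunmere=5 Elkhorn=22 Greywater=10 → close Elkhorn (overflow 16)
  22÷3 = 7 each, +1 to first 1
Round 2: Ashgrove=26 Dunmere=12 Greywater=17 → close Ashgrove (overflow 17)
  26÷2 = 13 each, +1 to first 0
Round 3: Dunmere=25 Greywater=30 → close Greywater (overflow 19)
  30÷1 = 30 each, +1 to first 0

Closure order: Elkhorn, Ashgrove, Greywater
Last habitat: Dunmere with 55 animals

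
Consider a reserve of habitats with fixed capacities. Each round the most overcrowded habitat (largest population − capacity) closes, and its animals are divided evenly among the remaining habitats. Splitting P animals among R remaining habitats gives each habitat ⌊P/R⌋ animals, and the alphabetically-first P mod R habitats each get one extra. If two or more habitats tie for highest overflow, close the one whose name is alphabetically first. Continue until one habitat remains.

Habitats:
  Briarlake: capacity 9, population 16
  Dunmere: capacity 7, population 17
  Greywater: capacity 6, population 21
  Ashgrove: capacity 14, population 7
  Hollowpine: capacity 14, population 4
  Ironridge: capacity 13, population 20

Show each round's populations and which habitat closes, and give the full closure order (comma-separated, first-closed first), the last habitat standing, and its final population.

Round 1: Ashgrove=7 Briarlake=16 Dunmere=17 Greywater=21 Hollowpine=4 Ironridge=20 → close Greywater (overflow 15)
  21÷5 = 4 each, +1 to first 1
Round 2: Ashgrove=12 Briarlake=20 Dunmere=21 Hollowpine=8 Ironridge=24 → close Dunmere (overflow 14)
  21÷4 = 5 each, +1 to first 1
Round 3: Ashgrove=18 Briarlake=25 Hollowpine=13 Ironridge=29 → close Briarlake (overflow 16)
  25÷3 = 8 each, +1 to first 1
Round 4: Ashgrove=27 Hollowpine=21 Ironridge=37 → close Ironridge (overflow 24)
  37÷2 = 18 each, +1 to first 1
Round 5: Ashgrove=46 Hollowpine=39 → close Ashgrove (overflow 32)
  46÷1 = 46 each, +1 to first 0

Closure order: Greywater, Dunmere, Briarlake, Ironridge, Ashgrove
Last habitat: Hollowpine with 85 animals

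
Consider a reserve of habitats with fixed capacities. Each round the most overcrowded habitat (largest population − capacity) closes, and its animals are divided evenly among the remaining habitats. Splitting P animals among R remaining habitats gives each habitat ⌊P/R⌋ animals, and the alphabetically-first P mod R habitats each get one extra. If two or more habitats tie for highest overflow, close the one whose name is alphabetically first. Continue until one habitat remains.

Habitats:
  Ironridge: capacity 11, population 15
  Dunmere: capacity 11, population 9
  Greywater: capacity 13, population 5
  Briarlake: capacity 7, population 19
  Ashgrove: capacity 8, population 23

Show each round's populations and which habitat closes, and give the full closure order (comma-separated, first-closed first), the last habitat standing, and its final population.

Round 1: Ashgrove=23 Briarlake=19 Dunmere=9 Greywater=5 Ironridge=15 → close Ashgrove (overflow 15)
  23÷4 = 5 each, +1 to first 3
Round 2: Briarlake=25 Dunmere=15 Greywater=11 Ironridge=20 → close Briarlake (overflow 18)
  25÷3 = 8 each, +1 to first 1
Round 3: Dunmere=24 Greywater=19 Ironridge=28 → close Ironridge (overflow 17)
  28÷2 = 14 each, +1 to first 0
Round 4: Dunmere=38 Greywater=33 → close Dunmere (overflow 27)
  38÷1 = 38 each, +1 to first 0

Closure order: Ashgrove, Briarlake, Ironridge, Dunmere
Last habitat: Greywater with 71 animals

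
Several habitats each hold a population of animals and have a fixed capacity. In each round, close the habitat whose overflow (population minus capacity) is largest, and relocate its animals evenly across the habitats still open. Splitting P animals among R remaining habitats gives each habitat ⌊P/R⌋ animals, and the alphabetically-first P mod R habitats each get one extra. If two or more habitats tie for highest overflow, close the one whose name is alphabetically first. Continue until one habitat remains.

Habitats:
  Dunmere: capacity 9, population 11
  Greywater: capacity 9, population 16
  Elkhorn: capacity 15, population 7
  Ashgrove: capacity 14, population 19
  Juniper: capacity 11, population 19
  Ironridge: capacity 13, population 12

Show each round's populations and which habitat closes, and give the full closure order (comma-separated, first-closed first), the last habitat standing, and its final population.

Round 1: Ashgrove=19 Dunmere=11 Elkhorn=7 Greywater=16 Ironridge=12 Juniper=19 → close Juniper (overflow 8)
  19÷5 = 3 each, +1 to first 4
Round 2: Ashgrove=23 Dunmere=15 Elkhorn=11 Greywater=20 Ironridge=15 → close Greywater (overflow 11)
  20÷4 = 5 each, +1 to first 0
Round 3: Ashgrove=28 Dunmere=20 Elkhorn=16 Ironridge=20 → close Ashgrove (overflow 14)
  28÷3 = 9 each, +1 to first 1
Round 4: Dunmere=30 Elkhorn=25 Ironridge=29 → close Dunmere (overflow 21)
  30÷2 = 15 each, +1 to first 0
Round 5: Elkhorn=40 Ironridge=44 → close Ironridge (overflow 31)
  44÷1 = 44 each, +1 to first 0

Closure order: Juniper, Greywater, Ashgrove, Dunmere, Ironridge
Last habitat: Elkhorn with 84 animals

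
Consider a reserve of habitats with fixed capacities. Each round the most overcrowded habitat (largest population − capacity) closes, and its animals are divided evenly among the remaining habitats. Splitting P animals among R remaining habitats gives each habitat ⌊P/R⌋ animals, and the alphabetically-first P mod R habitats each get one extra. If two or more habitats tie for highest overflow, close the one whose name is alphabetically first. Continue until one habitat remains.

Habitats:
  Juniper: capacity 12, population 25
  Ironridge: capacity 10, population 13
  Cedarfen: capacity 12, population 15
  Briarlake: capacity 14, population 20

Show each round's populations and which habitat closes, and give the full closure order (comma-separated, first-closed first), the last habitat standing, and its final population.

Round 1: Briarlake=20 Cedarfen=15 Ironridge=13 Juniper=25 → close Juniper (overflow 13)
  25÷3 = 8 each, +1 to first 1
Round 2: Briarlake=29 Cedarfen=23 Ironridge=21 → close Briarlake (overflow 15)
  29÷2 = 14 each, +1 to first 1
Round 3: Cedarfen=38 Ironridge=35 → close Cedarfen (overflow 26)
  38÷1 = 38 each, +1 to first 0

Closure order: Juniper, Briarlake, Cedarfen
Last habitat: Ironridge with 73 animals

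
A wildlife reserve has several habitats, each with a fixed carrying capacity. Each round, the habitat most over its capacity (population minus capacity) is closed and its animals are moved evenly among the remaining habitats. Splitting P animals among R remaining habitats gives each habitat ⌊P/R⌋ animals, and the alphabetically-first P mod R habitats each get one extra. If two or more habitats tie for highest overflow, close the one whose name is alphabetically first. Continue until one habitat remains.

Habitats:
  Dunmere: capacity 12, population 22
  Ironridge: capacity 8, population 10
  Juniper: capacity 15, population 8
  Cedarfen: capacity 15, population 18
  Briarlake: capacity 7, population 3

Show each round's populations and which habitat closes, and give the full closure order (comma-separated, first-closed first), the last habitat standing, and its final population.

Round 1: Briarlake=3 Cedarfen=18 Dunmere=22 Ironridge=10 Juniper=8 → close Dunmere (overflow 10)
  22÷4 = 5 each, +1 to first 2
Round 2: Briarlake=9 Cedarfen=24 Ironridge=15 Juniper=13 → close Cedarfen (overflow 9)
  24÷3 = 8 each, +1 to first 0
Round 3: Briarlake=17 Ironridge=23 Juniper=21 → close Ironridge (overflow 15)
  23÷2 = 11 each, +1 to first 1
Round 4: Briarlake=29 Juniper=32 → close Briarlake (overflow 22)
  29÷1 = 29 each, +1 to first 0

Closure order: Dunmere, Cedarfen, Ironridge, Briarlake
Last habitat: Juniper with 61 animals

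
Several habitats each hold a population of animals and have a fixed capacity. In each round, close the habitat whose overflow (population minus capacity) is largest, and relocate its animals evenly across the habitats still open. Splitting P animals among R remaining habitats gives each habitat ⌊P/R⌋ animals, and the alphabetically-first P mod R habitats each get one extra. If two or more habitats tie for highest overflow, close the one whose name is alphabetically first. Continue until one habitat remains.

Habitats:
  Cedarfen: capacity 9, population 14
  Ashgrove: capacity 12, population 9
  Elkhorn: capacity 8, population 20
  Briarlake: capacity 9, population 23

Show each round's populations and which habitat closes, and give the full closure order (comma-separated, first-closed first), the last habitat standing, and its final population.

Closure order: Briarlake, Elkhorn, Cedarfen
Last habitat: Ashgrove with 66 animals

Round 1: Ashgrove=9 Briarlake=23 Cedarfen=14 Elkhorn=20 → close Briarlake (overflow 14)
  23÷3 = 7 each, +1 to first 2
Round 2: Ashgrove=17 Cedarfen=22 Elkhorn=27 → close Elkhorn (overflow 19)
  27÷2 = 13 each, +1 to first 1
Round 3: Ashgrove=31 Cedarfen=35 → close Cedarfen (overflow 26)
  35÷1 = 35 each, +1 to first 0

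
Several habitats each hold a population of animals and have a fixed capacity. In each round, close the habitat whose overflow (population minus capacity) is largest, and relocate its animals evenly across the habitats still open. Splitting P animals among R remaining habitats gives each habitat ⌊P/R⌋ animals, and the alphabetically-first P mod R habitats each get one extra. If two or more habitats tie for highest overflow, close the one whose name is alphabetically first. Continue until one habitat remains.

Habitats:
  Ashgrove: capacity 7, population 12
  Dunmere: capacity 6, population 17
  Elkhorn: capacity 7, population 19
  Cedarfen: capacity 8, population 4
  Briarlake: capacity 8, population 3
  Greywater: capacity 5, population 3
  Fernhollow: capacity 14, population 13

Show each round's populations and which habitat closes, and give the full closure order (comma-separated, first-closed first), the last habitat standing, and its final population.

Closure order: Elkhorn, Dunmere, Ashgrove, Fernhollow, Greywater, Briarlake
Last habitat: Cedarfen with 71 animals

Round 1: Ashgrove=12 Briarlake=3 Cedarfen=4 Dunmere=17 Elkhorn=19 Fernhollow=13 Greywater=3 → close Elkhorn (overflow 12)
  19÷6 = 3 each, +1 to first 1
Round 2: Ashgrove=16 Briarlake=6 Cedarfen=7 Dunmere=20 Fernhollow=16 Greywater=6 → close Dunmere (overflow 14)
  20÷5 = 4 each, +1 to first 0
Round 3: Ashgrove=20 Briarlake=10 Cedarfen=11 Fernhollow=20 Greywater=10 → close Ashgrove (overflow 13)
  20÷4 = 5 each, +1 to first 0
Round 4: Briarlake=15 Cedarfen=16 Fernhollow=25 Greywater=15 → close Fernhollow (overflow 11)
  25÷3 = 8 each, +1 to first 1
Round 5: Briarlake=24 Cedarfen=24 Greywater=23 → close Greywater (overflow 18)
  23÷2 = 11 each, +1 to first 1
Round 6: Briarlake=36 Cedarfen=35 → close Briarlake (overflow 28)
  36÷1 = 36 each, +1 to first 0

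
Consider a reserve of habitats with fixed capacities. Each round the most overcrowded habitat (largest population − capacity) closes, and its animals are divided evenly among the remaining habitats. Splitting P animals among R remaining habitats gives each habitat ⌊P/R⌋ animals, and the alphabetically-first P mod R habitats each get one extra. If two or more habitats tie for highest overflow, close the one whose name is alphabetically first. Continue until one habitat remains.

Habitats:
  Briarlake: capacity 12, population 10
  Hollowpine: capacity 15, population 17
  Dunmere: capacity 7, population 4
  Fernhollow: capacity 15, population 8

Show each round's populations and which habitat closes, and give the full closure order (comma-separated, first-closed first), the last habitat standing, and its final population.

Round 1: Briarlake=10 Dunmere=4 Fernhollow=8 Hollowpine=17 → close Hollowpine (overflow 2)
  17÷3 = 5 each, +1 to first 2
Round 2: Briarlake=16 Dunmere=10 Fernhollow=13 → close Briarlake (overflow 4)
  16÷2 = 8 each, +1 to first 0
Round 3: Dunmere=18 Fernhollow=21 → close Dunmere (overflow 11)
  18÷1 = 18 each, +1 to first 0

Closure order: Hollowpine, Briarlake, Dunmere
Last habitat: Fernhollow with 39 animals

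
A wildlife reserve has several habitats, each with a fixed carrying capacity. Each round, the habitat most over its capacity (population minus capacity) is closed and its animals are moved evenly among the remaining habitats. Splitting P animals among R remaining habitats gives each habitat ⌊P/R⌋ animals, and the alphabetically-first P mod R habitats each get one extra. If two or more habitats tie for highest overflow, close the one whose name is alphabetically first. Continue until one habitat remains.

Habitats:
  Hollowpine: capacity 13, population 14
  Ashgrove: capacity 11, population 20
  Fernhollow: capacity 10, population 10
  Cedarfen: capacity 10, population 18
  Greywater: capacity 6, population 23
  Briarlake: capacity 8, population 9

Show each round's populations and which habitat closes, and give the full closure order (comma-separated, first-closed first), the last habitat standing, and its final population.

Closure order: Greywater, Ashgrove, Cedarfen, Briarlake, Fernhollow
Last habitat: Hollowpine with 94 animals

Round 1: Ashgrove=20 Briarlake=9 Cedarfen=18 Fernhollow=10 Greywater=23 Hollowpine=14 → close Greywater (overflow 17)
  23÷5 = 4 each, +1 to first 3
Round 2: Ashgrove=25 Briarlake=14 Cedarfen=23 Fernhollow=14 Hollowpine=18 → close Ashgrove (overflow 14)
  25÷4 = 6 each, +1 to first 1
Round 3: Briarlake=21 Cedarfen=29 Fernhollow=20 Hollowpine=24 → close Cedarfen (overflow 19)
  29÷3 = 9 each, +1 to first 2
Round 4: Briarlake=31 Fernhollow=30 Hollowpine=33 → close Briarlake (overflow 23)
  31÷2 = 15 each, +1 to first 1
Round 5: Fernhollow=46 Hollowpine=48 → close Fernhollow (overflow 36)
  46÷1 = 46 each, +1 to first 0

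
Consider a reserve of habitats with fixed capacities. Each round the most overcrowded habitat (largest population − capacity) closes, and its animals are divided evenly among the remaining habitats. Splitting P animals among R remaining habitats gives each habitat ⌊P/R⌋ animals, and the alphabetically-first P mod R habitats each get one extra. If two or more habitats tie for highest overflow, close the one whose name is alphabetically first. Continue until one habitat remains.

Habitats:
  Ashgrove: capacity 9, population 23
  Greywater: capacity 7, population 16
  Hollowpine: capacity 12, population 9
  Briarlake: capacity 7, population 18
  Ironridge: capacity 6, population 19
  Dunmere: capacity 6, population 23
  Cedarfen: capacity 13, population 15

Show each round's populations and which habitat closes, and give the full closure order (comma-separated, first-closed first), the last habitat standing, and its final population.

Closure order: Dunmere, Ashgrove, Briarlake, Ironridge, Greywater, Cedarfen
Last habitat: Hollowpine with 123 animals

Round 1: Ashgrove=23 Briarlake=18 Cedarfen=15 Dunmere=23 Greywater=16 Hollowpine=9 Ironridge=19 → close Dunmere (overflow 17)
  23÷6 = 3 each, +1 to first 5
Round 2: Ashgrove=27 Briarlake=22 Cedarfen=19 Greywater=20 Hollowpine=13 Ironridge=22 → close Ashgrove (overflow 18)
  27÷5 = 5 each, +1 to first 2
Round 3: Briarlake=28 Cedarfen=25 Greywater=25 Hollowpine=18 Ironridge=27 → close Briarlake (overflow 21)
  28÷4 = 7 each, +1 to first 0
Round 4: Cedarfen=32 Greywater=32 Hollowpine=25 Ironridge=34 → close Ironridge (overflow 28)
  34÷3 = 11 each, +1 to first 1
Round 5: Cedarfen=44 Greywater=43 Hollowpine=36 → close Greywater (overflow 36)
  43÷2 = 21 each, +1 to first 1
Round 6: Cedarfen=66 Hollowpine=57 → close Cedarfen (overflow 53)
  66÷1 = 66 each, +1 to first 0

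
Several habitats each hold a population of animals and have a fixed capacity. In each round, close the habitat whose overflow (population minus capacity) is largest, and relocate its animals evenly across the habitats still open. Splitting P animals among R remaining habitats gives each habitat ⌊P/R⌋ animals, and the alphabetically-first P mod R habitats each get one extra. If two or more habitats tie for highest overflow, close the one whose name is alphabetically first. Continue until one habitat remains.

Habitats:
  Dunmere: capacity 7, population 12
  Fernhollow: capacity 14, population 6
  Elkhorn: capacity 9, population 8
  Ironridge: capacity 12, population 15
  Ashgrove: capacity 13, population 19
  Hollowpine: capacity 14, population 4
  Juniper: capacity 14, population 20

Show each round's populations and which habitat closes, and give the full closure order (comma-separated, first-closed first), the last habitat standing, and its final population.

Round 1: Ashgrove=19 Dunmere=12 Elkhorn=8 Fernhollow=6 Hollowpine=4 Ironridge=15 Juniper=20 → close Ashgrove (overflow 6)
  19÷6 = 3 each, +1 to first 1
Round 2: Dunmere=16 Elkhorn=11 Fernhollow=9 Hollowpine=7 Ironridge=18 Juniper=23 → close Dunmere (overflow 9)
  16÷5 = 3 each, +1 to first 1
Round 3: Elkhorn=15 Fernhollow=12 Hollowpine=10 Ironridge=21 Juniper=26 → close Juniper (overflow 12)
  26÷4 = 6 each, +1 to first 2
Round 4: Elkhorn=22 Fernhollow=19 Hollowpine=16 Ironridge=27 → close Ironridge (overflow 15)
  27÷3 = 9 each, +1 to first 0
Round 5: Elkhorn=31 Fernhollow=28 Hollowpine=25 → close Elkhorn (overflow 22)
  31÷2 = 15 each, +1 to first 1
Round 6: Fernhollow=44 Hollowpine=40 → close Fernhollow (overflow 30)
  44÷1 = 44 each, +1 to first 0

Closure order: Ashgrove, Dunmere, Juniper, Ironridge, Elkhorn, Fernhollow
Last habitat: Hollowpine with 84 animals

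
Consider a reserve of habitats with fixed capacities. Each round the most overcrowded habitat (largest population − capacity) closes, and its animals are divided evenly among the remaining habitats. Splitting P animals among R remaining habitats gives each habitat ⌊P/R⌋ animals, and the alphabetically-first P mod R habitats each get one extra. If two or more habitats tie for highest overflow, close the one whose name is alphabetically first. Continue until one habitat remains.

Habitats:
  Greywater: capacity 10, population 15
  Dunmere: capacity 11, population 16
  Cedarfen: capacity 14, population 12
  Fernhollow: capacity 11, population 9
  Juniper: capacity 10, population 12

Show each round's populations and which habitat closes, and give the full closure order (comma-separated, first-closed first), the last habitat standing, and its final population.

Closure order: Dunmere, Greywater, Juniper, Cedarfen
Last habitat: Fernhollow with 64 animals

Round 1: Cedarfen=12 Dunmere=16 Fernhollow=9 Greywater=15 Juniper=12 → close Dunmere (overflow 5)
  16÷4 = 4 each, +1 to first 0
Round 2: Cedarfen=16 Fernhollow=13 Greywater=19 Juniper=16 → close Greywater (overflow 9)
  19÷3 = 6 each, +1 to first 1
Round 3: Cedarfen=23 Fernhollow=19 Juniper=22 → close Juniper (overflow 12)
  22÷2 = 11 each, +1 to first 0
Round 4: Cedarfen=34 Fernhollow=30 → close Cedarfen (overflow 20)
  34÷1 = 34 each, +1 to first 0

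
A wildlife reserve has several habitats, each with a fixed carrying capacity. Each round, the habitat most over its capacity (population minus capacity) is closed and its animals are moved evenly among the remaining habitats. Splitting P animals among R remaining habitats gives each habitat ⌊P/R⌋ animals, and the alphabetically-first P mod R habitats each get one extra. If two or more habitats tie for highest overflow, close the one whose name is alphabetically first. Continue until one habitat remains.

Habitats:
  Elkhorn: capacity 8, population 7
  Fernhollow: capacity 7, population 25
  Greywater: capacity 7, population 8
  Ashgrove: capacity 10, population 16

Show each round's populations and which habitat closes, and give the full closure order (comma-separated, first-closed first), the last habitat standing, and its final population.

Closure order: Fernhollow, Ashgrove, Greywater
Last habitat: Elkhorn with 56 animals

Round 1: Ashgrove=16 Elkhorn=7 Fernhollow=25 Greywater=8 → close Fernhollow (overflow 18)
  25÷3 = 8 each, +1 to first 1
Round 2: Ashgrove=25 Elkhorn=15 Greywater=16 → close Ashgrove (overflow 15)
  25÷2 = 12 each, +1 to first 1
Round 3: Elkhorn=28 Greywater=28 → close Greywater (overflow 21)
  28÷1 = 28 each, +1 to first 0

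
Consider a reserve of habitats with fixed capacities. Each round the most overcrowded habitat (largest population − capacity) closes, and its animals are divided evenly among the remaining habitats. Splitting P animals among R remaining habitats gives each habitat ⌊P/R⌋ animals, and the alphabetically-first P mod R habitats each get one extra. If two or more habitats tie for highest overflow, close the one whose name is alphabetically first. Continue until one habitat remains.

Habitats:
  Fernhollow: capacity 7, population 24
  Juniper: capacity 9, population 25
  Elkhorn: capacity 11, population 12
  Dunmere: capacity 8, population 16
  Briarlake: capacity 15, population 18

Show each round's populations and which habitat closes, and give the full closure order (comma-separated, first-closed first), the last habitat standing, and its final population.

Round 1: Briarlake=18 Dunmere=16 Elkhorn=12 Fernhollow=24 Juniper=25 → close Fernhollow (overflow 17)
  24÷4 = 6 each, +1 to first 0
Round 2: Briarlake=24 Dunmere=22 Elkhorn=18 Juniper=31 → close Juniper (overflow 22)
  31÷3 = 10 each, +1 to first 1
Round 3: Briarlake=35 Dunmere=32 Elkhorn=28 → close Dunmere (overflow 24)
  32÷2 = 16 each, +1 to first 0
Round 4: Briarlake=51 Elkhorn=44 → close Briarlake (overflow 36)
  51÷1 = 51 each, +1 to first 0

Closure order: Fernhollow, Juniper, Dunmere, Briarlake
Last habitat: Elkhorn with 95 animals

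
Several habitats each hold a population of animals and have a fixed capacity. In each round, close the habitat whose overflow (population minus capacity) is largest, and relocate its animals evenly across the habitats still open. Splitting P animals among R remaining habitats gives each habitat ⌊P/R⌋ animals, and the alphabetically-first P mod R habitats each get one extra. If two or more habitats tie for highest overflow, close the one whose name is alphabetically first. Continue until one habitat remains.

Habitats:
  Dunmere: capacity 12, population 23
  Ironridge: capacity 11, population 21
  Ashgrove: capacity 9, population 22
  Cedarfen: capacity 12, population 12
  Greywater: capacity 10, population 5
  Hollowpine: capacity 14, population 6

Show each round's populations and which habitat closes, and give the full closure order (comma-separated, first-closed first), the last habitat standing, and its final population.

Closure order: Ashgrove, Dunmere, Ironridge, Cedarfen, Greywater
Last habitat: Hollowpine with 89 animals

Round 1: Ashgrove=22 Cedarfen=12 Dunmere=23 Greywater=5 Hollowpine=6 Ironridge=21 → close Ashgrove (overflow 13)
  22÷5 = 4 each, +1 to first 2
Round 2: Cedarfen=17 Dunmere=28 Greywater=9 Hollowpine=10 Ironridge=25 → close Dunmere (overflow 16)
  28÷4 = 7 each, +1 to first 0
Round 3: Cedarfen=24 Greywater=16 Hollowpine=17 Ironridge=32 → close Ironridge (overflow 21)
  32÷3 = 10 each, +1 to first 2
Round 4: Cedarfen=35 Greywater=27 Hollowpine=27 → close Cedarfen (overflow 23)
  35÷2 = 17 each, +1 to first 1
Round 5: Greywater=45 Hollowpine=44 → close Greywater (overflow 35)
  45÷1 = 45 each, +1 to first 0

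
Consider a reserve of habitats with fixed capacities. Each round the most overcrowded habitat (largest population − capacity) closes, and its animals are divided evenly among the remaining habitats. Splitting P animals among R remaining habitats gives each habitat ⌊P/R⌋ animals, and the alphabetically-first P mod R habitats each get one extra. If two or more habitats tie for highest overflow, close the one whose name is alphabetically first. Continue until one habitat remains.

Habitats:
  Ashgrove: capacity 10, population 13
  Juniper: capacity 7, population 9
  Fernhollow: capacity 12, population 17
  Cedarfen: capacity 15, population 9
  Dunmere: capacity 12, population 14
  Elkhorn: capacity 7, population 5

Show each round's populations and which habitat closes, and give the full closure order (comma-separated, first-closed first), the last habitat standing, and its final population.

Round 1: Ashgrove=13 Cedarfen=9 Dunmere=14 Elkhorn=5 Fernhollow=17 Juniper=9 → close Fernhollow (overflow 5)
  17÷5 = 3 each, +1 to first 2
Round 2: Ashgrove=17 Cedarfen=13 Dunmere=17 Elkhorn=8 Juniper=12 → close Ashgrove (overflow 7)
  17÷4 = 4 each, +1 to first 1
Round 3: Cedarfen=18 Dunmere=21 Elkhorn=12 Juniper=16 → close Dunmere (overflow 9)
  21÷3 = 7 each, +1 to first 0
Round 4: Cedarfen=25 Elkhorn=19 Juniper=23 → close Juniper (overflow 16)
  23÷2 = 11 each, +1 to first 1
Round 5: Cedarfen=37 Elkhorn=30 → close Elkhorn (overflow 23)
  30÷1 = 30 each, +1 to first 0

Closure order: Fernhollow, Ashgrove, Dunmere, Juniper, Elkhorn
Last habitat: Cedarfen with 67 animals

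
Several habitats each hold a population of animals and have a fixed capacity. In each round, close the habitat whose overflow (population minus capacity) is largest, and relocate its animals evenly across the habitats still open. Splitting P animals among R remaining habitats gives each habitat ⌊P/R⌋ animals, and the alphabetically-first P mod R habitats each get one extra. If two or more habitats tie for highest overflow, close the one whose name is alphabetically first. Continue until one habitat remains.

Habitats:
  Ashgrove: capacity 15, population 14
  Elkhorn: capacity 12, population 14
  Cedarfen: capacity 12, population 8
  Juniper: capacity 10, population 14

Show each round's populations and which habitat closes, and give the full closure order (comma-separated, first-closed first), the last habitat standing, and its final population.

Closure order: Juniper, Elkhorn, Ashgrove
Last habitat: Cedarfen with 50 animals

Round 1: Ashgrove=14 Cedarfen=8 Elkhorn=14 Juniper=14 → close Juniper (overflow 4)
  14÷3 = 4 each, +1 to first 2
Round 2: Ashgrove=19 Cedarfen=13 Elkhorn=18 → close Elkhorn (overflow 6)
  18÷2 = 9 each, +1 to first 0
Round 3: Ashgrove=28 Cedarfen=22 → close Ashgrove (overflow 13)
  28÷1 = 28 each, +1 to first 0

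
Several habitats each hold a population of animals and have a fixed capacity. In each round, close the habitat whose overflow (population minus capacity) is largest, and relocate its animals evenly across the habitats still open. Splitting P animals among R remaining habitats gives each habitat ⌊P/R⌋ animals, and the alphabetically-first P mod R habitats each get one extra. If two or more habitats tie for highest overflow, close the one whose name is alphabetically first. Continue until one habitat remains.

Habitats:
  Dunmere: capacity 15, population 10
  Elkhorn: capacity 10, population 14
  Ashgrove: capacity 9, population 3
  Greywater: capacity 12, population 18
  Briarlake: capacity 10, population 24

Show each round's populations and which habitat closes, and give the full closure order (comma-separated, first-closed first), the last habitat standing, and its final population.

Round 1: Ashgrove=3 Briarlake=24 Dunmere=10 Elkhorn=14 Greywater=18 → close Briarlake (overflow 14)
  24÷4 = 6 each, +1 to first 0
Round 2: Ashgrove=9 Dunmere=16 Elkhorn=20 Greywater=24 → close Greywater (overflow 12)
  24÷3 = 8 each, +1 to first 0
Round 3: Ashgrove=17 Dunmere=24 Elkhorn=28 → close Elkhorn (overflow 18)
  28÷2 = 14 each, +1 to first 0
Round 4: Ashgrove=31 Dunmere=38 → close Dunmere (overflow 23)
  38÷1 = 38 each, +1 to first 0

Closure order: Briarlake, Greywater, Elkhorn, Dunmere
Last habitat: Ashgrove with 69 animals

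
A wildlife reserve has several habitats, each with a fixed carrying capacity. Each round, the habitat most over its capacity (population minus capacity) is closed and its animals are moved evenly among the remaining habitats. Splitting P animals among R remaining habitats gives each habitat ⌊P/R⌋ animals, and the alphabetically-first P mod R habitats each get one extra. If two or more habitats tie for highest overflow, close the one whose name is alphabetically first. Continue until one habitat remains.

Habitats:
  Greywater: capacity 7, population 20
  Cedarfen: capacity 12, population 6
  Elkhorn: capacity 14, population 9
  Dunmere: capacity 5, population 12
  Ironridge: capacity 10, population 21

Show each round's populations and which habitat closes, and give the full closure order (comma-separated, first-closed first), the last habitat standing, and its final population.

Round 1: Cedarfen=6 Dunmere=12 Elkhorn=9 Greywater=20 Ironridge=21 → close Greywater (overflow 13)
  20÷4 = 5 each, +1 to first 0
Round 2: Cedarfen=11 Dunmere=17 Elkhorn=14 Ironridge=26 → close Ironridge (overflow 16)
  26÷3 = 8 each, +1 to first 2
Round 3: Cedarfen=20 Dunmere=26 Elkhorn=22 → close Dunmere (overflow 21)
  26÷2 = 13 each, +1 to first 0
Round 4: Cedarfen=33 Elkhorn=35 → close Cedarfen (overflow 21)
  33÷1 = 33 each, +1 to first 0

Closure order: Greywater, Ironridge, Dunmere, Cedarfen
Last habitat: Elkhorn with 68 animals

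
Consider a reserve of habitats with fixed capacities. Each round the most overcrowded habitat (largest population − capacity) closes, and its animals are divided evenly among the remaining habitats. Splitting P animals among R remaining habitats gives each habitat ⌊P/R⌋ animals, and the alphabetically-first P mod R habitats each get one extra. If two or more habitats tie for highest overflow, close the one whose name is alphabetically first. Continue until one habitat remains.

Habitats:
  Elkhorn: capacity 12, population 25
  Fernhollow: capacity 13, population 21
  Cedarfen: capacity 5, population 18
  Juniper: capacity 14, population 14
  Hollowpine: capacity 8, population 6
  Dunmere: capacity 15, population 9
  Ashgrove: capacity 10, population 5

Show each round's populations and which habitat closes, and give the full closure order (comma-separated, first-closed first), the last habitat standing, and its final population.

Round 1: Ashgrove=5 Cedarfen=18 Dunmere=9 Elkhorn=25 Fernhollow=21 Hollowpine=6 Juniper=14 → close Cedarfen (overflow 13)
  18÷6 = 3 each, +1 to first 0
Round 2: Ashgrove=8 Dunmere=12 Elkhorn=28 Fernhollow=24 Hollowpine=9 Juniper=17 → close Elkhorn (overflow 16)
  28÷5 = 5 each, +1 to first 3
Round 3: Ashgrove=14 Dunmere=18 Fernhollow=30 Hollowpine=14 Juniper=22 → close Fernhollow (overflow 17)
  30÷4 = 7 each, +1 to first 2
Round 4: Ashgrove=22 Dunmere=26 Hollowpine=21 Juniper=29 → close Juniper (overflow 15)
  29÷3 = 9 each, +1 to first 2
Round 5: Ashgrove=32 Dunmere=36 Hollowpine=30 → close Ashgrove (overflow 22)
  32÷2 = 16 each, +1 to first 0
Round 6: Dunmere=52 Hollowpine=46 → close Hollowpine (overflow 38)
  46÷1 = 46 each, +1 to first 0

Closure order: Cedarfen, Elkhorn, Fernhollow, Juniper, Ashgrove, Hollowpine
Last habitat: Dunmere with 98 animals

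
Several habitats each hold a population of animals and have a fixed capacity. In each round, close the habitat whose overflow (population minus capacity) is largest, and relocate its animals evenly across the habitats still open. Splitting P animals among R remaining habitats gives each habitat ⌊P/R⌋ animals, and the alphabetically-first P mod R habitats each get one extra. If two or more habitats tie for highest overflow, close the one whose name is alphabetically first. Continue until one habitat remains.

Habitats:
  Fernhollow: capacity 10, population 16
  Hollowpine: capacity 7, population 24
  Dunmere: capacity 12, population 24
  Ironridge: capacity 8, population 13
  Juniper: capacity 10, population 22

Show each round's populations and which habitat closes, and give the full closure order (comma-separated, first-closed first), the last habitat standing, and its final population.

Closure order: Hollowpine, Dunmere, Juniper, Fernhollow
Last habitat: Ironridge with 99 animals

Round 1: Dunmere=24 Fernhollow=16 Hollowpine=24 Ironridge=13 Juniper=22 → close Hollowpine (overflow 17)
  24÷4 = 6 each, +1 to first 0
Round 2: Dunmere=30 Fernhollow=22 Ironridge=19 Juniper=28 → close Dunmere (overflow 18)
  30÷3 = 10 each, +1 to first 0
Round 3: Fernhollow=32 Ironridge=29 Juniper=38 → close Juniper (overflow 28)
  38÷2 = 19 each, +1 to first 0
Round 4: Fernhollow=51 Ironridge=48 → close Fernhollow (overflow 41)
  51÷1 = 51 each, +1 to first 0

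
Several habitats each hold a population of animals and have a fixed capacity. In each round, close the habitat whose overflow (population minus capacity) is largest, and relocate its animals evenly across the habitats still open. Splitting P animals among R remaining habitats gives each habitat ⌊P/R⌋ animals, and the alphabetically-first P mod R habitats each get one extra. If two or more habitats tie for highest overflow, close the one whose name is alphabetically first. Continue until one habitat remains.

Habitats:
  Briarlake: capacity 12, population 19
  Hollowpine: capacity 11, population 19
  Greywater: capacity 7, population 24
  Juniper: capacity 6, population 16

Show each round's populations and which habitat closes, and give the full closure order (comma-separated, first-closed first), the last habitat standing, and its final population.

Closure order: Greywater, Juniper, Hollowpine
Last habitat: Briarlake with 78 animals

Round 1: Briarlake=19 Greywater=24 Hollowpine=19 Juniper=16 → close Greywater (overflow 17)
  24÷3 = 8 each, +1 to first 0
Round 2: Briarlake=27 Hollowpine=27 Juniper=24 → close Juniper (overflow 18)
  24÷2 = 12 each, +1 to first 0
Round 3: Briarlake=39 Hollowpine=39 → close Hollowpine (overflow 28)
  39÷1 = 39 each, +1 to first 0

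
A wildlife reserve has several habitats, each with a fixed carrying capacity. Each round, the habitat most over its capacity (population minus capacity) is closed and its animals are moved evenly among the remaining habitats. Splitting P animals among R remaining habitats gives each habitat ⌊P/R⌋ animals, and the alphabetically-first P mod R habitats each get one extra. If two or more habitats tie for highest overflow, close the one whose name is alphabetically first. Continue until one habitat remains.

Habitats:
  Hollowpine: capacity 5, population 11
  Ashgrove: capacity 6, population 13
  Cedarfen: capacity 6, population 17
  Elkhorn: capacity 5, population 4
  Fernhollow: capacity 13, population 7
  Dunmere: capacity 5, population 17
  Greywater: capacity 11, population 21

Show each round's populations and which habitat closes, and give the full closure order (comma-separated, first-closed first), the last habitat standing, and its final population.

Closure order: Dunmere, Cedarfen, Greywater, Ashgrove, Hollowpine, Elkhorn
Last habitat: Fernhollow with 90 animals

Round 1: Ashgrove=13 Cedarfen=17 Dunmere=17 Elkhorn=4 Fernhollow=7 Greywater=21 Hollowpine=11 → close Dunmere (overflow 12)
  17÷6 = 2 each, +1 to first 5
Round 2: Ashgrove=16 Cedarfen=20 Elkhorn=7 Fernhollow=10 Greywater=24 Hollowpine=13 → close Cedarfen (overflow 14)
  20÷5 = 4 each, +1 to first 0
Round 3: Ashgrove=20 Elkhorn=11 Fernhollow=14 Greywater=28 Hollowpine=17 → close Greywater (overflow 17)
  28÷4 = 7 each, +1 to first 0
Round 4: Ashgrove=27 Elkhorn=18 Fernhollow=21 Hollowpine=24 → close Ashgrove (overflow 21)
  27÷3 = 9 each, +1 to first 0
Round 5: Elkhorn=27 Fernhollow=30 Hollowpine=33 → close Hollowpine (overflow 28)
  33÷2 = 16 each, +1 to first 1
Round 6: Elkhorn=44 Fernhollow=46 → close Elkhorn (overflow 39)
  44÷1 = 44 each, +1 to first 0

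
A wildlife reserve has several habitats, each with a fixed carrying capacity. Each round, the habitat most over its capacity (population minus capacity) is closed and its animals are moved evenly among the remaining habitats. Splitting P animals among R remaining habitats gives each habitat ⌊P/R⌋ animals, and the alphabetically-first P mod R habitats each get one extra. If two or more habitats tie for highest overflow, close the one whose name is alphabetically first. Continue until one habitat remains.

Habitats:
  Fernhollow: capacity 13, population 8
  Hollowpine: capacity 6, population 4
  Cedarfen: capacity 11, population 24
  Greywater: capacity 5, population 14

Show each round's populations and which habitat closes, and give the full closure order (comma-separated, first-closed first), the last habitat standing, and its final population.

Round 1: Cedarfen=24 Fernhollow=8 Greywater=14 Hollowpine=4 → close Cedarfen (overflow 13)
  24÷3 = 8 each, +1 to first 0
Round 2: Fernhollow=16 Greywater=22 Hollowpine=12 → close Greywater (overflow 17)
  22÷2 = 11 each, +1 to first 0
Round 3: Fernhollow=27 Hollowpine=23 → close Hollowpine (overflow 17)
  23÷1 = 23 each, +1 to first 0

Closure order: Cedarfen, Greywater, Hollowpine
Last habitat: Fernhollow with 50 animals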